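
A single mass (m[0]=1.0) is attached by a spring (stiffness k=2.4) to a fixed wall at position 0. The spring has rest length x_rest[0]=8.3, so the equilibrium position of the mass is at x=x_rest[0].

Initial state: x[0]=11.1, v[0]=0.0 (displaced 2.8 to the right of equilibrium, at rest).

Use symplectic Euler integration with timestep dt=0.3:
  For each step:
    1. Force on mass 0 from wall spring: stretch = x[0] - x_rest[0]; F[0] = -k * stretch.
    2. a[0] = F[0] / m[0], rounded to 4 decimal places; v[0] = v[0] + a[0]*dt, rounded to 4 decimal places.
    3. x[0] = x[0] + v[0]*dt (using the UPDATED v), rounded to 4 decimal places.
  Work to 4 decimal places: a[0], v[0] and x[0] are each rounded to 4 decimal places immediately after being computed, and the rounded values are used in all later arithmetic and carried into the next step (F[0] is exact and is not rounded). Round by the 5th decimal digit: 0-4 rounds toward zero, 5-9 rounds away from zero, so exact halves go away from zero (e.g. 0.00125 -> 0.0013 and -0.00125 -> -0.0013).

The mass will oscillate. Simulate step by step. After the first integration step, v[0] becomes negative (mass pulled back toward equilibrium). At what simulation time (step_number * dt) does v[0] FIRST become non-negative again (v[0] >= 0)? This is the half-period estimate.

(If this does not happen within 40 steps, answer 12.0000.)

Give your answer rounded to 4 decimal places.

Answer: 2.1000

Derivation:
Step 0: x=[11.1000] v=[0.0000]
Step 1: x=[10.4952] v=[-2.0160]
Step 2: x=[9.4162] v=[-3.5966]
Step 3: x=[8.0961] v=[-4.4003]
Step 4: x=[6.8201] v=[-4.2535]
Step 5: x=[5.8637] v=[-3.1880]
Step 6: x=[5.4335] v=[-1.4339]
Step 7: x=[5.6225] v=[0.6300]
First v>=0 after going negative at step 7, time=2.1000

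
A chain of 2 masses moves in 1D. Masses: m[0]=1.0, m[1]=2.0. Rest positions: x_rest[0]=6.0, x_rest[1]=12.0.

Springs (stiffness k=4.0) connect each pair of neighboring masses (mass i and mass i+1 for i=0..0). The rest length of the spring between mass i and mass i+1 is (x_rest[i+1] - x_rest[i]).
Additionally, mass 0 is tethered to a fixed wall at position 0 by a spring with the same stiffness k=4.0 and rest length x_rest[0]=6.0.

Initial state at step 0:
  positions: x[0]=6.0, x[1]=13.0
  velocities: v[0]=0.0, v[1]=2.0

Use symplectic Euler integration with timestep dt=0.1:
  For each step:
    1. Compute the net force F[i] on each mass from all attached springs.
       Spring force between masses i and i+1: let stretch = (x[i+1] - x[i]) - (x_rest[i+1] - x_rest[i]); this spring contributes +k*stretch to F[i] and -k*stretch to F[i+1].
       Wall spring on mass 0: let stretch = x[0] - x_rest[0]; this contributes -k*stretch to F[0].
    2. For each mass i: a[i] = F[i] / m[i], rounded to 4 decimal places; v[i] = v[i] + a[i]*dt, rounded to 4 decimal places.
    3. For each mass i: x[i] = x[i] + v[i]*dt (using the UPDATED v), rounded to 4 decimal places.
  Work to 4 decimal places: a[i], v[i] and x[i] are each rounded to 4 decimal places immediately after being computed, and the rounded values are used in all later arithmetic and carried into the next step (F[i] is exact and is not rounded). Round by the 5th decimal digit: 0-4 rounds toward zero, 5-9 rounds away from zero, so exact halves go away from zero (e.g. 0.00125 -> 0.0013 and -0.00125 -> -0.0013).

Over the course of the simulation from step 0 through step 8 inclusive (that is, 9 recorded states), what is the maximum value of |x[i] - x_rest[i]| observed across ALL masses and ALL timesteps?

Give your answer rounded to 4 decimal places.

Step 0: x=[6.0000 13.0000] v=[0.0000 2.0000]
Step 1: x=[6.0400 13.1800] v=[0.4000 1.8000]
Step 2: x=[6.1240 13.3372] v=[0.8400 1.5720]
Step 3: x=[6.2516 13.4701] v=[1.2757 1.3294]
Step 4: x=[6.4179 13.5787] v=[1.6625 1.0857]
Step 5: x=[6.6139 13.6641] v=[1.9597 0.8535]
Step 6: x=[6.8273 13.7285] v=[2.1342 0.6435]
Step 7: x=[7.0437 13.7748] v=[2.1638 0.4633]
Step 8: x=[7.2476 13.8065] v=[2.0388 0.3171]
Max displacement = 1.8065

Answer: 1.8065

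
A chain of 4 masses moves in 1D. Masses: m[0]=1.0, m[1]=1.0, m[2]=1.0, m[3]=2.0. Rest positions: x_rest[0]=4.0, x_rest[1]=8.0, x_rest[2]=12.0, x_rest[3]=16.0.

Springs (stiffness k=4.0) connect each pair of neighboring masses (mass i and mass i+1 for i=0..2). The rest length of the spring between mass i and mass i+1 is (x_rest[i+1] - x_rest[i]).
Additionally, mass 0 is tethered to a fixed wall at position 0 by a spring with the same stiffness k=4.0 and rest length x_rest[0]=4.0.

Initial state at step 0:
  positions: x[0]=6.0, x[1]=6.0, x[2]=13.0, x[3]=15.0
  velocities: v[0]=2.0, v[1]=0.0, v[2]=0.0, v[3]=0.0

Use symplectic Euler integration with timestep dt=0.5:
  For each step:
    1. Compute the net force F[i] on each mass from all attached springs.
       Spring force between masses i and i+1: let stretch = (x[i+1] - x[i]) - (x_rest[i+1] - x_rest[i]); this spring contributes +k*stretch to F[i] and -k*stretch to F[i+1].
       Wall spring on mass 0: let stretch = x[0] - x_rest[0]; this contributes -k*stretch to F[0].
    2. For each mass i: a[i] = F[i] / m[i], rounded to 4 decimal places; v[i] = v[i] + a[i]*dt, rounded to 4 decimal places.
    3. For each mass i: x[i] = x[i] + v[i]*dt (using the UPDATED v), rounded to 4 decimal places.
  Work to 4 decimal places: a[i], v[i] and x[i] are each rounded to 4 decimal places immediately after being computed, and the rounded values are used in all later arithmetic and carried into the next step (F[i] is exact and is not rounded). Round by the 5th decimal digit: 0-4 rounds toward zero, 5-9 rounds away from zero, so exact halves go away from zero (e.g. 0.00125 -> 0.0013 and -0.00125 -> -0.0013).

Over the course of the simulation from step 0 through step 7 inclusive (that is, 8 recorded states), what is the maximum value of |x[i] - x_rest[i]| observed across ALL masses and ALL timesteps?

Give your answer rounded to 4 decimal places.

Step 0: x=[6.0000 6.0000 13.0000 15.0000] v=[2.0000 0.0000 0.0000 0.0000]
Step 1: x=[1.0000 13.0000 8.0000 16.0000] v=[-10.0000 14.0000 -10.0000 2.0000]
Step 2: x=[7.0000 3.0000 16.0000 15.0000] v=[12.0000 -20.0000 16.0000 -2.0000]
Step 3: x=[2.0000 10.0000 10.0000 16.5000] v=[-10.0000 14.0000 -12.0000 3.0000]
Step 4: x=[3.0000 9.0000 10.5000 16.7500] v=[2.0000 -2.0000 1.0000 0.5000]
Step 5: x=[7.0000 3.5000 15.7500 15.8750] v=[8.0000 -11.0000 10.5000 -1.7500]
Step 6: x=[0.5000 13.7500 8.8750 16.9375] v=[-13.0000 20.5000 -13.7500 2.1250]
Step 7: x=[6.7500 5.8750 14.9375 15.9688] v=[12.5000 -15.7500 12.1250 -1.9375]
Max displacement = 5.7500

Answer: 5.7500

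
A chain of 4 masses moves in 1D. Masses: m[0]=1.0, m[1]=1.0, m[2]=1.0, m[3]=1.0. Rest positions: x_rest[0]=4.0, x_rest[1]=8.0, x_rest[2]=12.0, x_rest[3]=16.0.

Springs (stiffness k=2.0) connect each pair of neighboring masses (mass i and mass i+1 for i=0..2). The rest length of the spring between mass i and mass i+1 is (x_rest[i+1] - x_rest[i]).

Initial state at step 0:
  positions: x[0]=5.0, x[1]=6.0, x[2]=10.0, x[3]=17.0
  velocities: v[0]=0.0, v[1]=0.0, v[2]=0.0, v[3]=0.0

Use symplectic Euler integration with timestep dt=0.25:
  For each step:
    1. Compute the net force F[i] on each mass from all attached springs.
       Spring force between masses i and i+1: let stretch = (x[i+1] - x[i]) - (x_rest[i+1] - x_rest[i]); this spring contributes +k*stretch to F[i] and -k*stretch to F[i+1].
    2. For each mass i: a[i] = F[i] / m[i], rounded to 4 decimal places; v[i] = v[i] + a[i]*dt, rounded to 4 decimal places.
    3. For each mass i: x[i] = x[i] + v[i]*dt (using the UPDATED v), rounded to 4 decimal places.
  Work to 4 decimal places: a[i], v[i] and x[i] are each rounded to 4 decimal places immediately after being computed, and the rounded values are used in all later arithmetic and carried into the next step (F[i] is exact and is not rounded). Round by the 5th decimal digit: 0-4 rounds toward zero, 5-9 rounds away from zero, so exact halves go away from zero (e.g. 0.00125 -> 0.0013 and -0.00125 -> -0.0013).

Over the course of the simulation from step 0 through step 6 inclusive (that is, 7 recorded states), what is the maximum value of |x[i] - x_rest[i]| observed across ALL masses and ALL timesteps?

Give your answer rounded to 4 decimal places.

Answer: 2.0333

Derivation:
Step 0: x=[5.0000 6.0000 10.0000 17.0000] v=[0.0000 0.0000 0.0000 0.0000]
Step 1: x=[4.6250 6.3750 10.3750 16.6250] v=[-1.5000 1.5000 1.5000 -1.5000]
Step 2: x=[3.9688 7.0313 11.0313 15.9688] v=[-2.6250 2.6250 2.6250 -2.6250]
Step 3: x=[3.1954 7.8048 11.8048 15.1954] v=[-3.0938 3.0938 3.0938 -3.0938]
Step 4: x=[2.4981 8.5021 12.5021 14.4981] v=[-2.7891 2.7891 2.7891 -2.7891]
Step 5: x=[2.0513 8.9489 12.9489 14.0513] v=[-1.7871 1.7871 1.7871 -1.7871]
Step 6: x=[1.9667 9.0335 13.0335 13.9667] v=[-0.3383 0.3383 0.3383 -0.3383]
Max displacement = 2.0333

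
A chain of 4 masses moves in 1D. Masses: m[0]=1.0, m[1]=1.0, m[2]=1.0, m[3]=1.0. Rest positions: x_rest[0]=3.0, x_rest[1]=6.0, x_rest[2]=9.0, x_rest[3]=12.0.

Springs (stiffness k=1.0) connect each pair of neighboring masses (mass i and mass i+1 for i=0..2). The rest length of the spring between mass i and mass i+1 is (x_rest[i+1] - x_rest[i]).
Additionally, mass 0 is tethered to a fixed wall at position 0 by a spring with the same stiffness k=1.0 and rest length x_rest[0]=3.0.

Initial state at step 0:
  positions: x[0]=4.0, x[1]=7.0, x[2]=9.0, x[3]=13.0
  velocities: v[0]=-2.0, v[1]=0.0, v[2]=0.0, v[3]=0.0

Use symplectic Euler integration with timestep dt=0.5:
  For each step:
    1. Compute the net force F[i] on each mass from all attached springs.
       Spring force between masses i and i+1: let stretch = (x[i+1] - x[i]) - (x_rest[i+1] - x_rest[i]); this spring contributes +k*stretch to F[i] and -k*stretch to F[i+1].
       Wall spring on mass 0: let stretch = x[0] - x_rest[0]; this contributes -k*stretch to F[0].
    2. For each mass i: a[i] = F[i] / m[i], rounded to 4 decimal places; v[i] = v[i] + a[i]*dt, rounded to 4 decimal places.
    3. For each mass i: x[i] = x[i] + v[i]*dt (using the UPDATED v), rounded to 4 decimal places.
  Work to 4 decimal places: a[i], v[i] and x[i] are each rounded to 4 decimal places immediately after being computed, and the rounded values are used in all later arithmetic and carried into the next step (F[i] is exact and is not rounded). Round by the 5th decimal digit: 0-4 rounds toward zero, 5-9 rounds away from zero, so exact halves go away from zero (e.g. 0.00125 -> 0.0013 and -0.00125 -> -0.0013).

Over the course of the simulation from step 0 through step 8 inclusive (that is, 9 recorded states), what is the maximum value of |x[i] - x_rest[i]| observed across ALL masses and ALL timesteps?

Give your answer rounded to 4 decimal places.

Step 0: x=[4.0000 7.0000 9.0000 13.0000] v=[-2.0000 0.0000 0.0000 0.0000]
Step 1: x=[2.7500 6.7500 9.5000 12.7500] v=[-2.5000 -0.5000 1.0000 -0.5000]
Step 2: x=[1.8125 6.1875 10.1250 12.4375] v=[-1.8750 -1.1250 1.2500 -0.6250]
Step 3: x=[1.5156 5.5156 10.3438 12.2969] v=[-0.5938 -1.3438 0.4375 -0.2813]
Step 4: x=[1.8398 5.0508 9.8438 12.4180] v=[0.6484 -0.9297 -1.0001 0.2422]
Step 5: x=[2.5068 4.9815 8.7891 12.6456] v=[1.3340 -0.1387 -2.1095 0.4551]
Step 6: x=[3.1658 5.2454 7.7466 12.6591] v=[1.3180 0.5278 -2.0851 0.0269]
Step 7: x=[3.5533 5.6147 7.3069 12.1944] v=[0.7749 0.7386 -0.8795 -0.9294]
Step 8: x=[3.5678 5.8917 7.6660 11.2578] v=[0.0290 0.5540 0.7182 -1.8732]
Max displacement = 1.6931

Answer: 1.6931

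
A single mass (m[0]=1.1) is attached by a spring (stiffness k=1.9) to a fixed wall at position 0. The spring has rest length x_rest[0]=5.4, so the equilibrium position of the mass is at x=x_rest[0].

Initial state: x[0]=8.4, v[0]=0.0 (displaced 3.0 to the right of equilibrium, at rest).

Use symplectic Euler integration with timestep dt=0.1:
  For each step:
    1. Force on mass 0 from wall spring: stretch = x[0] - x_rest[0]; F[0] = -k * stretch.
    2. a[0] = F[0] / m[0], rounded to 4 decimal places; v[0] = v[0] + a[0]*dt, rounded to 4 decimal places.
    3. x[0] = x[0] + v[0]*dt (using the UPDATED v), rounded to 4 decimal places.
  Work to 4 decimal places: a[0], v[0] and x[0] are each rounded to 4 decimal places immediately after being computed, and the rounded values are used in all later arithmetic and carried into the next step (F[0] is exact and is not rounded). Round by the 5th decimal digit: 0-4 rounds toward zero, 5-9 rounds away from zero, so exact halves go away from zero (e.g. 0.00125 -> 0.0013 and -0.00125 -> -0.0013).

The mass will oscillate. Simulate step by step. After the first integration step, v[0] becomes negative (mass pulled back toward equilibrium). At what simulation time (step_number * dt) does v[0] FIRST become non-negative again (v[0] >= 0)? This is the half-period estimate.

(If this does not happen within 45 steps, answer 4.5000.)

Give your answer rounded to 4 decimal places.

Answer: 2.4000

Derivation:
Step 0: x=[8.4000] v=[0.0000]
Step 1: x=[8.3482] v=[-0.5182]
Step 2: x=[8.2455] v=[-1.0274]
Step 3: x=[8.0936] v=[-1.5189]
Step 4: x=[7.8952] v=[-1.9842]
Step 5: x=[7.6537] v=[-2.4152]
Step 6: x=[7.3733] v=[-2.8045]
Step 7: x=[7.0588] v=[-3.1453]
Step 8: x=[6.7156] v=[-3.4318]
Step 9: x=[6.3497] v=[-3.6590]
Step 10: x=[5.9674] v=[-3.8230]
Step 11: x=[5.5753] v=[-3.9210]
Step 12: x=[5.1802] v=[-3.9513]
Step 13: x=[4.7889] v=[-3.9133]
Step 14: x=[4.4081] v=[-3.8078]
Step 15: x=[4.0445] v=[-3.6365]
Step 16: x=[3.7043] v=[-3.4024]
Step 17: x=[3.3934] v=[-3.1095]
Step 18: x=[3.1171] v=[-2.7629]
Step 19: x=[2.8802] v=[-2.3686]
Step 20: x=[2.6869] v=[-1.9334]
Step 21: x=[2.5404] v=[-1.4648]
Step 22: x=[2.4433] v=[-0.9709]
Step 23: x=[2.3973] v=[-0.4602]
Step 24: x=[2.4032] v=[0.0585]
First v>=0 after going negative at step 24, time=2.4000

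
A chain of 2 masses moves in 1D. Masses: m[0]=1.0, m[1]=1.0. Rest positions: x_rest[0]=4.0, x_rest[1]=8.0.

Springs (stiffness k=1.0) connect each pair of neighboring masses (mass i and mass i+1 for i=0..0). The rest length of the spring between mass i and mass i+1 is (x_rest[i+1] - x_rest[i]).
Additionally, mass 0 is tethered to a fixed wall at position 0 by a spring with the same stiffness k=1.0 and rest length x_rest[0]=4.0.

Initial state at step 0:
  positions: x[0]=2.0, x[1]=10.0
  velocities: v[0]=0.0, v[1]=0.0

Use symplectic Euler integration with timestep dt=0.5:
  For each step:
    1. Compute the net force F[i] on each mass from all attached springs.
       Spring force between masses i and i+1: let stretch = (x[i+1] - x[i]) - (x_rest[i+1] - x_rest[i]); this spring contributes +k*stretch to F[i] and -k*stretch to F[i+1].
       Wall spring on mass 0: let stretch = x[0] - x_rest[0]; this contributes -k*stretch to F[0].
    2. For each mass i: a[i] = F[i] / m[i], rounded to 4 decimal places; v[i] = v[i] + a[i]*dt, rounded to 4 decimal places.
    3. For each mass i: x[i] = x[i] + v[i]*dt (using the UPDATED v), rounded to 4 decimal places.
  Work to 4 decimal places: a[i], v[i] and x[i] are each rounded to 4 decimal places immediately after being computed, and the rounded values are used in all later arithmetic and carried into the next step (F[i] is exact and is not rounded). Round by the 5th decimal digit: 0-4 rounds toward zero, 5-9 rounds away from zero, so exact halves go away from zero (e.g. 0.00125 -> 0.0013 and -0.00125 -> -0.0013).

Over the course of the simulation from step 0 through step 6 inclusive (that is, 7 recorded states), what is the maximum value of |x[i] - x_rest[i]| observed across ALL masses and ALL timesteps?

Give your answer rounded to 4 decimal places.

Answer: 2.6563

Derivation:
Step 0: x=[2.0000 10.0000] v=[0.0000 0.0000]
Step 1: x=[3.5000 9.0000] v=[3.0000 -2.0000]
Step 2: x=[5.5000 7.6250] v=[4.0000 -2.7500]
Step 3: x=[6.6563 6.7188] v=[2.3125 -1.8125]
Step 4: x=[6.1641 6.7970] v=[-0.9844 0.1563]
Step 5: x=[4.2891 7.7170] v=[-3.7500 1.8399]
Step 6: x=[2.1988 8.7800] v=[-4.1806 2.1260]
Max displacement = 2.6563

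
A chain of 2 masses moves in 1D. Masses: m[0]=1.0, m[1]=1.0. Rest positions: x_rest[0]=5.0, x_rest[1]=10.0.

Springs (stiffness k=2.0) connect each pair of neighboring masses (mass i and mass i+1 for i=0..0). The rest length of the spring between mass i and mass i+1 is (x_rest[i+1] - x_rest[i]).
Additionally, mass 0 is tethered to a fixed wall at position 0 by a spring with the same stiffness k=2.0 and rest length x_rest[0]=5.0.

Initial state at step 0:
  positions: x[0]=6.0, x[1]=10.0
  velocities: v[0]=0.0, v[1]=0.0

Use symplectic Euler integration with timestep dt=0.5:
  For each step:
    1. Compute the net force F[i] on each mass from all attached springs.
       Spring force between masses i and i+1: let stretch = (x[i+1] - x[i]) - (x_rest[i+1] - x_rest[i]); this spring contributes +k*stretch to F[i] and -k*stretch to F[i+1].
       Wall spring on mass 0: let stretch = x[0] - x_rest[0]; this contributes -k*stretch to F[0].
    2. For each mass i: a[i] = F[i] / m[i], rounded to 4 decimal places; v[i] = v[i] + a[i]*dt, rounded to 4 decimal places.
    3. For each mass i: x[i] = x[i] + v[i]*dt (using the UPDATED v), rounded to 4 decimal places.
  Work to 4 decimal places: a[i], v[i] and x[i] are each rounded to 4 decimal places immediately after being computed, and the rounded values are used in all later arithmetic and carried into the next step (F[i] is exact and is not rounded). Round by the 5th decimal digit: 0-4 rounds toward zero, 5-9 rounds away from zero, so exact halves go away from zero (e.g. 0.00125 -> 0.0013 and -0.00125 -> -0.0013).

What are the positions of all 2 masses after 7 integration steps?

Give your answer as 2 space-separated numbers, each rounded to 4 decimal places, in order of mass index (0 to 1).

Answer: 3.8750 10.0704

Derivation:
Step 0: x=[6.0000 10.0000] v=[0.0000 0.0000]
Step 1: x=[5.0000 10.5000] v=[-2.0000 1.0000]
Step 2: x=[4.2500 10.7500] v=[-1.5000 0.5000]
Step 3: x=[4.6250 10.2500] v=[0.7500 -1.0000]
Step 4: x=[5.5000 9.4375] v=[1.7500 -1.6250]
Step 5: x=[5.5938 9.1563] v=[0.1875 -0.5625]
Step 6: x=[4.6719 9.5938] v=[-1.8438 0.8750]
Step 7: x=[3.8750 10.0704] v=[-1.5938 0.9531]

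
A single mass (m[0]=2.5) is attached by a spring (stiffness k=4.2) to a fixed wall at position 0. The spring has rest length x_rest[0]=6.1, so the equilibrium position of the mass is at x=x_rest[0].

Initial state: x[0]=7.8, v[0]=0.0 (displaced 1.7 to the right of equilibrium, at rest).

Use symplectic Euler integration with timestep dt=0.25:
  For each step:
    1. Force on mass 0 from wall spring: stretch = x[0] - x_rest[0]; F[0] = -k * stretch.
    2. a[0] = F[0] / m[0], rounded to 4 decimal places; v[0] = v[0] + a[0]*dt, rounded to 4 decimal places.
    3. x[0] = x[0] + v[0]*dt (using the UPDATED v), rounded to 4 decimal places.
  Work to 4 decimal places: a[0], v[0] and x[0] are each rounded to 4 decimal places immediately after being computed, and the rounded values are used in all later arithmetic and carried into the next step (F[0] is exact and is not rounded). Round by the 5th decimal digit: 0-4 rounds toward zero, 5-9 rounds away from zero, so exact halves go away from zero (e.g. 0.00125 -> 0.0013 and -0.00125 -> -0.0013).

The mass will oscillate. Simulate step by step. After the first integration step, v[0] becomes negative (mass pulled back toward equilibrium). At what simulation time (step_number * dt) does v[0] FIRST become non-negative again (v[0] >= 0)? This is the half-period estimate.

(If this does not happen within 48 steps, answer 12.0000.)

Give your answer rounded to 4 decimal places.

Answer: 2.5000

Derivation:
Step 0: x=[7.8000] v=[0.0000]
Step 1: x=[7.6215] v=[-0.7140]
Step 2: x=[7.2833] v=[-1.3530]
Step 3: x=[6.8208] v=[-1.8500]
Step 4: x=[6.2826] v=[-2.1527]
Step 5: x=[5.7253] v=[-2.2294]
Step 6: x=[5.2073] v=[-2.0720]
Step 7: x=[4.7830] v=[-1.6971]
Step 8: x=[4.4970] v=[-1.1440]
Step 9: x=[4.3793] v=[-0.4708]
Step 10: x=[4.4423] v=[0.2519]
First v>=0 after going negative at step 10, time=2.5000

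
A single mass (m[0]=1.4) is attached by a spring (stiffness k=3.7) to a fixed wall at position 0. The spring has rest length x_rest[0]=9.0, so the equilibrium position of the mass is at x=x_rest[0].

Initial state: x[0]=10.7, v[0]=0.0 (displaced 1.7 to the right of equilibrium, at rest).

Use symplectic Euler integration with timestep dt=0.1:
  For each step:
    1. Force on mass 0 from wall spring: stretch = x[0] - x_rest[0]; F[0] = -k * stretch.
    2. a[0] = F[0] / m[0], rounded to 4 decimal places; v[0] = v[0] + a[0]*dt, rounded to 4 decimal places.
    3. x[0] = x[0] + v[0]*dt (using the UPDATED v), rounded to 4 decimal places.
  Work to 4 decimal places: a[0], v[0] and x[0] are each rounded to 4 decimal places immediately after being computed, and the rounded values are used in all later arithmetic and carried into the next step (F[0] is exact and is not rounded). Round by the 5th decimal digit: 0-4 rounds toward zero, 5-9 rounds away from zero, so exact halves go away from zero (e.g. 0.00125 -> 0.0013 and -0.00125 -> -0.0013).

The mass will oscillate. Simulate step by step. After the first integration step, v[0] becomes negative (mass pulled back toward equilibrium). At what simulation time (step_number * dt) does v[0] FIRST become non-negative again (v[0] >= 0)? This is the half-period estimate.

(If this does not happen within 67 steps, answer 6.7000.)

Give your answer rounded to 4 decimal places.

Answer: 2.0000

Derivation:
Step 0: x=[10.7000] v=[0.0000]
Step 1: x=[10.6551] v=[-0.4493]
Step 2: x=[10.5664] v=[-0.8867]
Step 3: x=[10.4363] v=[-1.3007]
Step 4: x=[10.2683] v=[-1.6803]
Step 5: x=[10.0668] v=[-2.0155]
Step 6: x=[9.8371] v=[-2.2974]
Step 7: x=[9.5852] v=[-2.5186]
Step 8: x=[9.3179] v=[-2.6733]
Step 9: x=[9.0422] v=[-2.7573]
Step 10: x=[8.7654] v=[-2.7685]
Step 11: x=[8.4948] v=[-2.7065]
Step 12: x=[8.2375] v=[-2.5730]
Step 13: x=[8.0004] v=[-2.3715]
Step 14: x=[7.7897] v=[-2.1073]
Step 15: x=[7.6110] v=[-1.7874]
Step 16: x=[7.4690] v=[-1.4203]
Step 17: x=[7.3674] v=[-1.0157]
Step 18: x=[7.3090] v=[-0.5842]
Step 19: x=[7.2953] v=[-0.1373]
Step 20: x=[7.3266] v=[0.3132]
First v>=0 after going negative at step 20, time=2.0000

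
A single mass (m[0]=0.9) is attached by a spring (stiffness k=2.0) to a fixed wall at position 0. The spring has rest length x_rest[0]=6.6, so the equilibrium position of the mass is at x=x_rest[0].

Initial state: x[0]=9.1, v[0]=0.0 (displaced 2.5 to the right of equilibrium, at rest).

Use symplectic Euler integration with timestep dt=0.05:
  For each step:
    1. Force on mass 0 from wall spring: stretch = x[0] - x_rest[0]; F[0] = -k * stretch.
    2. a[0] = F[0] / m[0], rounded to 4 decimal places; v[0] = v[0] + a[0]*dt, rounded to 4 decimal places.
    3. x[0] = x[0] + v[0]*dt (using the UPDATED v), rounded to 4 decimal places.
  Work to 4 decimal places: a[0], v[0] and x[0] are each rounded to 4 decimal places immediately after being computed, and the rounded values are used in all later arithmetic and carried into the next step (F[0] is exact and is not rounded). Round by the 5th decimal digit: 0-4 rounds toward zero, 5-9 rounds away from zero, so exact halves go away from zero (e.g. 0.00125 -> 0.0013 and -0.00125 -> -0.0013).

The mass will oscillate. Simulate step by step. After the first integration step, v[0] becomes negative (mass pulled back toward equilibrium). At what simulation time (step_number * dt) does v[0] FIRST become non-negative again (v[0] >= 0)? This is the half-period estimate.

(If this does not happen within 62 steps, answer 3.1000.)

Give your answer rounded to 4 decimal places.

Step 0: x=[9.1000] v=[0.0000]
Step 1: x=[9.0861] v=[-0.2778]
Step 2: x=[9.0584] v=[-0.5540]
Step 3: x=[9.0170] v=[-0.8272]
Step 4: x=[8.9622] v=[-1.0958]
Step 5: x=[8.8943] v=[-1.3583]
Step 6: x=[8.8136] v=[-1.6132]
Step 7: x=[8.7206] v=[-1.8592]
Step 8: x=[8.6159] v=[-2.0948]
Step 9: x=[8.5000] v=[-2.3188]
Step 10: x=[8.3735] v=[-2.5299]
Step 11: x=[8.2372] v=[-2.7270]
Step 12: x=[8.0918] v=[-2.9089]
Step 13: x=[7.9381] v=[-3.0747]
Step 14: x=[7.7769] v=[-3.2234]
Step 15: x=[7.6092] v=[-3.3542]
Step 16: x=[7.4359] v=[-3.4663]
Step 17: x=[7.2579] v=[-3.5592]
Step 18: x=[7.0763] v=[-3.6323]
Step 19: x=[6.8920] v=[-3.6852]
Step 20: x=[6.7061] v=[-3.7176]
Step 21: x=[6.5196] v=[-3.7294]
Step 22: x=[6.3336] v=[-3.7205]
Step 23: x=[6.1491] v=[-3.6909]
Step 24: x=[5.9671] v=[-3.6408]
Step 25: x=[5.7886] v=[-3.5705]
Step 26: x=[5.6146] v=[-3.4803]
Step 27: x=[5.4461] v=[-3.3708]
Step 28: x=[5.2840] v=[-3.2426]
Step 29: x=[5.1292] v=[-3.0964]
Step 30: x=[4.9826] v=[-2.9330]
Step 31: x=[4.8449] v=[-2.7533]
Step 32: x=[4.7170] v=[-2.5583]
Step 33: x=[4.5995] v=[-2.3491]
Step 34: x=[4.4932] v=[-2.1268]
Step 35: x=[4.3986] v=[-1.8927]
Step 36: x=[4.3162] v=[-1.6481]
Step 37: x=[4.2465] v=[-1.3943]
Step 38: x=[4.1899] v=[-1.1328]
Step 39: x=[4.1467] v=[-0.8650]
Step 40: x=[4.1171] v=[-0.5924]
Step 41: x=[4.1013] v=[-0.3165]
Step 42: x=[4.0994] v=[-0.0389]
Step 43: x=[4.1113] v=[0.2389]
First v>=0 after going negative at step 43, time=2.1500

Answer: 2.1500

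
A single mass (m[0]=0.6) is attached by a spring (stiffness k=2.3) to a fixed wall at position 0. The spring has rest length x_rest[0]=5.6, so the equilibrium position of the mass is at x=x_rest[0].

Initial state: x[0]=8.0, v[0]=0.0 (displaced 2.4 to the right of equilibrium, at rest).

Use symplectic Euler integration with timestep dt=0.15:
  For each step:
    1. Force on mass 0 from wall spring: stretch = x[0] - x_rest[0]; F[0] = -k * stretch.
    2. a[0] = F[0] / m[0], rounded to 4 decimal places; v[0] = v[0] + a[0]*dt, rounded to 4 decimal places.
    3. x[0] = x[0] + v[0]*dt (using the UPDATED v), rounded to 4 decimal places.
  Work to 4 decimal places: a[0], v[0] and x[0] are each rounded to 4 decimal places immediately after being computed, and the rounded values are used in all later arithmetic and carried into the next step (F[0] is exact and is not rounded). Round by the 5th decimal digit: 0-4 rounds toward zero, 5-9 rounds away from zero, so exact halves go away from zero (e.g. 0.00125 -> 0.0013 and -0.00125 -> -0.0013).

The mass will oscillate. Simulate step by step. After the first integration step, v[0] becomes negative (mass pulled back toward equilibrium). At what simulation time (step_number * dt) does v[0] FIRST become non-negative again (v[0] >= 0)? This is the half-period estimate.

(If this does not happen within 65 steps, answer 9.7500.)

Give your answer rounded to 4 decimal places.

Answer: 1.6500

Derivation:
Step 0: x=[8.0000] v=[0.0000]
Step 1: x=[7.7930] v=[-1.3800]
Step 2: x=[7.3969] v=[-2.6410]
Step 3: x=[6.8458] v=[-3.6742]
Step 4: x=[6.1872] v=[-4.3905]
Step 5: x=[5.4780] v=[-4.7281]
Step 6: x=[4.7793] v=[-4.6579]
Step 7: x=[4.1514] v=[-4.1860]
Step 8: x=[3.6484] v=[-3.3531]
Step 9: x=[3.3138] v=[-2.2309]
Step 10: x=[3.1764] v=[-0.9163]
Step 11: x=[3.2480] v=[0.4773]
First v>=0 after going negative at step 11, time=1.6500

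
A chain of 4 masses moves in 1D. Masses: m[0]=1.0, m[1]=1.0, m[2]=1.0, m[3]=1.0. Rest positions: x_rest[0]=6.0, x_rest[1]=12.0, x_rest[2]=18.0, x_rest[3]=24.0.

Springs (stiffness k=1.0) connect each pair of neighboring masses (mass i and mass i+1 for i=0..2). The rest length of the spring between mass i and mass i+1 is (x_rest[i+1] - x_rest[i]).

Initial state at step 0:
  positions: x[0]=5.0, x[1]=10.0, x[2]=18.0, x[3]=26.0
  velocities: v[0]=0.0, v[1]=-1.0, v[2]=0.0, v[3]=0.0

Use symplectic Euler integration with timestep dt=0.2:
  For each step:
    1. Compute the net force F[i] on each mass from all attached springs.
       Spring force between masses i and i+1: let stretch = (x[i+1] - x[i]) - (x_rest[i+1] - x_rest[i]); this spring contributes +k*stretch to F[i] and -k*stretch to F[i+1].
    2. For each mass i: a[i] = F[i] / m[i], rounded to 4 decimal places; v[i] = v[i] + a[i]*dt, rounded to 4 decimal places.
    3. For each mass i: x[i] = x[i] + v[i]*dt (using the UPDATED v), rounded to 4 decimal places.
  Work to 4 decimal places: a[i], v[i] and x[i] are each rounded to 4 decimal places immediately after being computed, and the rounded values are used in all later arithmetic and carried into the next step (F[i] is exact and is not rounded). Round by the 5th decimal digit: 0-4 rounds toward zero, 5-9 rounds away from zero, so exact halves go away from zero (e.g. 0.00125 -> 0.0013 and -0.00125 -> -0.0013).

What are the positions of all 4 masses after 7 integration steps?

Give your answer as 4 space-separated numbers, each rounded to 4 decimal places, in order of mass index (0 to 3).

Step 0: x=[5.0000 10.0000 18.0000 26.0000] v=[0.0000 -1.0000 0.0000 0.0000]
Step 1: x=[4.9600 9.9200 18.0000 25.9200] v=[-0.2000 -0.4000 0.0000 -0.4000]
Step 2: x=[4.8784 9.9648 17.9936 25.7632] v=[-0.4080 0.2240 -0.0320 -0.7840]
Step 3: x=[4.7603 10.1273 17.9768 25.5356] v=[-0.5907 0.8125 -0.0838 -1.1379]
Step 4: x=[4.6168 10.3891 17.9484 25.2457] v=[-0.7173 1.3090 -0.1419 -1.4497]
Step 5: x=[4.4642 10.7224 17.9095 24.9039] v=[-0.7628 1.6664 -0.1943 -1.7092]
Step 6: x=[4.3220 11.0928 17.8629 24.5223] v=[-0.7112 1.8522 -0.2328 -1.9081]
Step 7: x=[4.2106 11.4632 17.8119 24.1143] v=[-0.5570 1.8521 -0.2549 -2.0400]

Answer: 4.2106 11.4632 17.8119 24.1143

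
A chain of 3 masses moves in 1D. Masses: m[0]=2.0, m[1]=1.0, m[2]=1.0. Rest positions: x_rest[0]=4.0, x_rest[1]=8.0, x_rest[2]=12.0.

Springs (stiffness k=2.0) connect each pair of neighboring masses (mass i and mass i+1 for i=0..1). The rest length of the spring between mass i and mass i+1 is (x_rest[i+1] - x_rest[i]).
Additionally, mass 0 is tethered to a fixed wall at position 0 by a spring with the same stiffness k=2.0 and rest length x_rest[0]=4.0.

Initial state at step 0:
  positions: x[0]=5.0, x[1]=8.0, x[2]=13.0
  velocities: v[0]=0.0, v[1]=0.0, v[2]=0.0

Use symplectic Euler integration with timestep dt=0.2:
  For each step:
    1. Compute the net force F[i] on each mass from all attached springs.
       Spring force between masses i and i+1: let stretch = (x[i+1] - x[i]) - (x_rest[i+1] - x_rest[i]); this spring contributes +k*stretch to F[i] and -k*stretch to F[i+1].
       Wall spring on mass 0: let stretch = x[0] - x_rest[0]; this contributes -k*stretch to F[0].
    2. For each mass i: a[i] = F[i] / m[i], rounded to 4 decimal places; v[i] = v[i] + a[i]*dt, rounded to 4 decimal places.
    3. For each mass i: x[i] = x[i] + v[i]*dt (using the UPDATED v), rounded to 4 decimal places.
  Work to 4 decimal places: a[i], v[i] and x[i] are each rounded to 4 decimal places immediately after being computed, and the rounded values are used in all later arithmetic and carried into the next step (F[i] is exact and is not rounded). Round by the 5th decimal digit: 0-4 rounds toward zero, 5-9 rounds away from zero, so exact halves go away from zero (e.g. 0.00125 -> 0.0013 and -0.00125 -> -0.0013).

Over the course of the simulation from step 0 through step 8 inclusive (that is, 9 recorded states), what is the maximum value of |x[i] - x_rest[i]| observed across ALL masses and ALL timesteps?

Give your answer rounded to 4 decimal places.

Step 0: x=[5.0000 8.0000 13.0000] v=[0.0000 0.0000 0.0000]
Step 1: x=[4.9200 8.1600 12.9200] v=[-0.4000 0.8000 -0.4000]
Step 2: x=[4.7728 8.4416 12.7792] v=[-0.7360 1.4080 -0.7040]
Step 3: x=[4.5814 8.7767 12.6114] v=[-0.9568 1.6755 -0.8390]
Step 4: x=[4.3746 9.0830 12.4568] v=[-1.0340 1.5313 -0.7729]
Step 5: x=[4.1812 9.2825 12.3523] v=[-0.9672 0.9975 -0.5224]
Step 6: x=[4.0246 9.3195 12.3222] v=[-0.7832 0.1849 -0.1503]
Step 7: x=[3.9188 9.1731 12.3719] v=[-0.5291 -0.7320 0.2486]
Step 8: x=[3.8664 8.8623 12.4857] v=[-0.2620 -1.5542 0.5691]
Max displacement = 1.3195

Answer: 1.3195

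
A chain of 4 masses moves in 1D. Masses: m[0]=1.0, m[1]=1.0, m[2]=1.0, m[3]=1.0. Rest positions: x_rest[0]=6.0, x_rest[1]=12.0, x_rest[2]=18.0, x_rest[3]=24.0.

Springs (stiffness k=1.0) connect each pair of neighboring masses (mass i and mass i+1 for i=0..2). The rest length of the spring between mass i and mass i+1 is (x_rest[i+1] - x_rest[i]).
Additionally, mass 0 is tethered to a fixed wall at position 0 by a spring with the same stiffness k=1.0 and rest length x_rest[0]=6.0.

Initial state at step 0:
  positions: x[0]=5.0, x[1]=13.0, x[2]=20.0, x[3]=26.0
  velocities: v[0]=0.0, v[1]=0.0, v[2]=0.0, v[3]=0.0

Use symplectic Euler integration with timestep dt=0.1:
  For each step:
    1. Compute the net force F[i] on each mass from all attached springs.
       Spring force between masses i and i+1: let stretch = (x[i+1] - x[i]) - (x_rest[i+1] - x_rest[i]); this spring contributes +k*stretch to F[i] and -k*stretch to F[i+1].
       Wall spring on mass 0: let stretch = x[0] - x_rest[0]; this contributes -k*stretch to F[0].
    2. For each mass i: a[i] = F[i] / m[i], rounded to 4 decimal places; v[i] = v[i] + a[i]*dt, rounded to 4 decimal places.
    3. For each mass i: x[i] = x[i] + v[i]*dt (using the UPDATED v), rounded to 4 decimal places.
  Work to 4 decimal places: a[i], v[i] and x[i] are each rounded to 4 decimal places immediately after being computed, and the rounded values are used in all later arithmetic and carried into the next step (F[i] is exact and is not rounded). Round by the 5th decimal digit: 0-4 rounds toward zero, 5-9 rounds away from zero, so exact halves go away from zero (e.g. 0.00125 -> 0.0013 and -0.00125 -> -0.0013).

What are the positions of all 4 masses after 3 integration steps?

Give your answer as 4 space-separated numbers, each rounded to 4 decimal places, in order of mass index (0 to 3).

Answer: 5.1765 12.9420 19.9405 25.9995

Derivation:
Step 0: x=[5.0000 13.0000 20.0000 26.0000] v=[0.0000 0.0000 0.0000 0.0000]
Step 1: x=[5.0300 12.9900 19.9900 26.0000] v=[0.3000 -0.1000 -0.1000 0.0000]
Step 2: x=[5.0893 12.9704 19.9701 25.9999] v=[0.5930 -0.1960 -0.1990 -0.0010]
Step 3: x=[5.1765 12.9420 19.9405 25.9995] v=[0.8722 -0.2841 -0.2960 -0.0040]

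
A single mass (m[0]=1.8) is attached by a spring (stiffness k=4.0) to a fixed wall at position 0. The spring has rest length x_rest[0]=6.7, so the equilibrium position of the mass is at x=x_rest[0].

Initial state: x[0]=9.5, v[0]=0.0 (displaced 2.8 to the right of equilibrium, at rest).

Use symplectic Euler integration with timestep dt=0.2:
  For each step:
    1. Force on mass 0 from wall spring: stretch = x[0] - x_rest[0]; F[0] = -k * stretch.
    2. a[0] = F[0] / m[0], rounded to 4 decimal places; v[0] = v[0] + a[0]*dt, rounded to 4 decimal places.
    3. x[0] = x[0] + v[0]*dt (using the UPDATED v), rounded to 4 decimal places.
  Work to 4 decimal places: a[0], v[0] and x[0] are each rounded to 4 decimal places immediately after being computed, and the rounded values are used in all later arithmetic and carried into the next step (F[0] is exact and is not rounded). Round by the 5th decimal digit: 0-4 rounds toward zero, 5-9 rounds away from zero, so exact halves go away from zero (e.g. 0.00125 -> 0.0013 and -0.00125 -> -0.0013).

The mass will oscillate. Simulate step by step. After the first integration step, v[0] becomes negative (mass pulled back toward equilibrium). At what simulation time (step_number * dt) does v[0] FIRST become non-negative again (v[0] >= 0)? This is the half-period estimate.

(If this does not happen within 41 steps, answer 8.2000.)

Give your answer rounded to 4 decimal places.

Step 0: x=[9.5000] v=[0.0000]
Step 1: x=[9.2511] v=[-1.2444]
Step 2: x=[8.7755] v=[-2.3782]
Step 3: x=[8.1154] v=[-3.3006]
Step 4: x=[7.3295] v=[-3.9297]
Step 5: x=[6.4876] v=[-4.2095]
Step 6: x=[5.6646] v=[-4.1151]
Step 7: x=[4.9336] v=[-3.6549]
Step 8: x=[4.3596] v=[-2.8698]
Step 9: x=[3.9937] v=[-1.8296]
Step 10: x=[3.8683] v=[-0.6268]
Step 11: x=[3.9946] v=[0.6317]
First v>=0 after going negative at step 11, time=2.2000

Answer: 2.2000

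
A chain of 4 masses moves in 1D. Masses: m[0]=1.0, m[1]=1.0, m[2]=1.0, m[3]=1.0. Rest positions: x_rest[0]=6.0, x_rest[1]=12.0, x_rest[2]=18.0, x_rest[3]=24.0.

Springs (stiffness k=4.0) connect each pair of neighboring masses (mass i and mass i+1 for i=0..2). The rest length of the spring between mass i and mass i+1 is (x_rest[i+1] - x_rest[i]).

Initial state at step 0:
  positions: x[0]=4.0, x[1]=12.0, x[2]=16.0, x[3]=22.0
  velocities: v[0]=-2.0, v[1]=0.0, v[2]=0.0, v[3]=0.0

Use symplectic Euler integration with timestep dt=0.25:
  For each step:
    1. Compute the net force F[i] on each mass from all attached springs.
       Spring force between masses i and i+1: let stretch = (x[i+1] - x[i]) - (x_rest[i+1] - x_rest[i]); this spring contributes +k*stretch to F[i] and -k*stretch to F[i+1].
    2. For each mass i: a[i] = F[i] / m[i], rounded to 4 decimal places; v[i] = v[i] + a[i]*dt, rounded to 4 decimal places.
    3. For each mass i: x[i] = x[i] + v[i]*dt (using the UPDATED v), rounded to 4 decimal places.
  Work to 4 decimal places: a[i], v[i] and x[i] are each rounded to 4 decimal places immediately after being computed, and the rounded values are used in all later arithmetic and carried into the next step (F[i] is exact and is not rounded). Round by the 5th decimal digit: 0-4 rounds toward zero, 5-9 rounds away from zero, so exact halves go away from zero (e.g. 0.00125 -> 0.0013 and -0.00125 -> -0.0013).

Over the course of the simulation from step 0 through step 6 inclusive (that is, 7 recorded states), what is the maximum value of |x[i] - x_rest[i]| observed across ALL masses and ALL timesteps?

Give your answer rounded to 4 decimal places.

Step 0: x=[4.0000 12.0000 16.0000 22.0000] v=[-2.0000 0.0000 0.0000 0.0000]
Step 1: x=[4.0000 11.0000 16.5000 22.0000] v=[0.0000 -4.0000 2.0000 0.0000]
Step 2: x=[4.2500 9.6250 17.0000 22.1250] v=[1.0000 -5.5000 2.0000 0.5000]
Step 3: x=[4.3438 8.7500 16.9375 22.4688] v=[0.3750 -3.5000 -0.2500 1.3750]
Step 4: x=[4.0391 8.8203 16.2110 22.9297] v=[-1.2188 0.2813 -2.9062 1.8437]
Step 5: x=[3.4297 9.5430 15.3165 23.2110] v=[-2.4376 2.8908 -3.5782 1.1250]
Step 6: x=[2.8486 10.1808 14.9522 23.0186] v=[-2.3243 2.5510 -1.4572 -0.7695]
Max displacement = 3.2500

Answer: 3.2500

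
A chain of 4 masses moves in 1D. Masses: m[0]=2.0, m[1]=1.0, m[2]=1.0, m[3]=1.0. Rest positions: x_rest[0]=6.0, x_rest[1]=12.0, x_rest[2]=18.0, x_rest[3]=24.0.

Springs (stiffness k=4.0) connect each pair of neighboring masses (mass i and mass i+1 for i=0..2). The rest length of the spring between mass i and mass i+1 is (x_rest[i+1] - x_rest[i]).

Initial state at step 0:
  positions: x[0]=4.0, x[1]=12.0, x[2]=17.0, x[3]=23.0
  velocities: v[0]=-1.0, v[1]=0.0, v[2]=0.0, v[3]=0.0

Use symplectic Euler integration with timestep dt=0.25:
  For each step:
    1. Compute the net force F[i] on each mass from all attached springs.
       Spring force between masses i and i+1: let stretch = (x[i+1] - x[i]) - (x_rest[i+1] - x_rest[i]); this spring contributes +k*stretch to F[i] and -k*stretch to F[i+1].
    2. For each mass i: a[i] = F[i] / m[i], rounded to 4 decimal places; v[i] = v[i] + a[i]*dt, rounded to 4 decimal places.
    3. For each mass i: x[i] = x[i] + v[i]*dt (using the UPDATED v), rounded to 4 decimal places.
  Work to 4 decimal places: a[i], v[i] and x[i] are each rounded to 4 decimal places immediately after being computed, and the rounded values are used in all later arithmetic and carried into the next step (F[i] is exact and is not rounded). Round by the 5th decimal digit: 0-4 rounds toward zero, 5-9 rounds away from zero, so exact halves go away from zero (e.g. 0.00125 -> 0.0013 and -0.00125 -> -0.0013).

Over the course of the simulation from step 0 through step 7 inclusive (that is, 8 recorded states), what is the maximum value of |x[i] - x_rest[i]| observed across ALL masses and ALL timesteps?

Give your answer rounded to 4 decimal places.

Answer: 2.6591

Derivation:
Step 0: x=[4.0000 12.0000 17.0000 23.0000] v=[-1.0000 0.0000 0.0000 0.0000]
Step 1: x=[4.0000 11.2500 17.2500 23.0000] v=[0.0000 -3.0000 1.0000 0.0000]
Step 2: x=[4.1563 10.1875 17.4375 23.0625] v=[0.6250 -4.2500 0.7500 0.2500]
Step 3: x=[4.3165 9.4297 17.2188 23.2188] v=[0.6406 -3.0312 -0.8750 0.6250]
Step 4: x=[4.3658 9.3409 16.5528 23.3751] v=[0.1972 -0.3553 -2.6641 0.6250]
Step 5: x=[4.2870 9.8113 15.7894 23.3258] v=[-0.3153 1.8815 -3.0537 -0.1973]
Step 6: x=[4.1487 10.3951 15.4156 22.8924] v=[-0.5532 2.3353 -1.4954 -1.7337]
Step 7: x=[4.0412 10.6725 15.6558 22.0898] v=[-0.4300 1.1094 0.9609 -3.2105]
Max displacement = 2.6591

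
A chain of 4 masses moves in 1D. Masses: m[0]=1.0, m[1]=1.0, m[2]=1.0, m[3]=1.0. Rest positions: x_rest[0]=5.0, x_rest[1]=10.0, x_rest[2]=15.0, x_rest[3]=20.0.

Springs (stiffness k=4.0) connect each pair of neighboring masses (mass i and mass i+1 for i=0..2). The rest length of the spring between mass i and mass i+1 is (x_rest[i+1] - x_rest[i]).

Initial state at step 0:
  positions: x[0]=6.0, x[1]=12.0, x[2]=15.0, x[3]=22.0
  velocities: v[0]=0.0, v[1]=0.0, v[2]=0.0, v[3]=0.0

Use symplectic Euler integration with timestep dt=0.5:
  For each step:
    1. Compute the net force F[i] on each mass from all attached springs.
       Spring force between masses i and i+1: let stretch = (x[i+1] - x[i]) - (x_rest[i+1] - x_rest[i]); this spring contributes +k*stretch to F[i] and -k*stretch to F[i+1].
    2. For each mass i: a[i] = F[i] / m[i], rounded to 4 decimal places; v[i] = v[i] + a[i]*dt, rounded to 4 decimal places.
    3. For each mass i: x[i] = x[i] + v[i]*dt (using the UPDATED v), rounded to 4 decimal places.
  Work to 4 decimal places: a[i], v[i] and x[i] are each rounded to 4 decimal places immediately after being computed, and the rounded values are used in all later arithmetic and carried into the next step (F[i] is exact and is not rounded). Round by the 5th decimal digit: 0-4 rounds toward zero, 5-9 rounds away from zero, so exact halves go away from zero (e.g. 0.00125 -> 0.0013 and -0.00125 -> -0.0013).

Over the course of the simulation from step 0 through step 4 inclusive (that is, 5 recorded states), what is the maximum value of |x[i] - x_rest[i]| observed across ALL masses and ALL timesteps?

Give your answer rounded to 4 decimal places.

Step 0: x=[6.0000 12.0000 15.0000 22.0000] v=[0.0000 0.0000 0.0000 0.0000]
Step 1: x=[7.0000 9.0000 19.0000 20.0000] v=[2.0000 -6.0000 8.0000 -4.0000]
Step 2: x=[5.0000 14.0000 14.0000 22.0000] v=[-4.0000 10.0000 -10.0000 4.0000]
Step 3: x=[7.0000 10.0000 17.0000 21.0000] v=[4.0000 -8.0000 6.0000 -2.0000]
Step 4: x=[7.0000 10.0000 17.0000 21.0000] v=[0.0000 0.0000 0.0000 0.0000]
Max displacement = 4.0000

Answer: 4.0000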